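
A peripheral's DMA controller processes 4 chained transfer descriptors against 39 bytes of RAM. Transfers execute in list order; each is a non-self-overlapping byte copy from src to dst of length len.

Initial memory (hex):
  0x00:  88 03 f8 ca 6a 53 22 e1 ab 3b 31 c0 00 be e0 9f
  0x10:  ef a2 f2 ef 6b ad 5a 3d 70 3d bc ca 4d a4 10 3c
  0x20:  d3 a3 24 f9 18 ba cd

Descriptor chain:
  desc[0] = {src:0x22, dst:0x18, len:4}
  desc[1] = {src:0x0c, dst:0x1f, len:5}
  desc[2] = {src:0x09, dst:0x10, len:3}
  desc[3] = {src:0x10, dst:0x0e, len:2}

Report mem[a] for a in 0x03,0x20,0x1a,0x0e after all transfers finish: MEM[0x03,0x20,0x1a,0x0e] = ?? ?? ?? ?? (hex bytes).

MEM[0x03,0x20,0x1a,0x0e] = ca be 18 3b

D0: mem[0x18..0x1b] <- [24 f9 18 ba]
D1: mem[0x1f..0x23] <- [00 be e0 9f ef]
D2: mem[0x10..0x12] <- [3b 31 c0]
D3: mem[0x0e..0x0f] <- [3b 31]
query mem[0x03]=0xca, mem[0x20]=0xbe, mem[0x1a]=0x18, mem[0x0e]=0x3b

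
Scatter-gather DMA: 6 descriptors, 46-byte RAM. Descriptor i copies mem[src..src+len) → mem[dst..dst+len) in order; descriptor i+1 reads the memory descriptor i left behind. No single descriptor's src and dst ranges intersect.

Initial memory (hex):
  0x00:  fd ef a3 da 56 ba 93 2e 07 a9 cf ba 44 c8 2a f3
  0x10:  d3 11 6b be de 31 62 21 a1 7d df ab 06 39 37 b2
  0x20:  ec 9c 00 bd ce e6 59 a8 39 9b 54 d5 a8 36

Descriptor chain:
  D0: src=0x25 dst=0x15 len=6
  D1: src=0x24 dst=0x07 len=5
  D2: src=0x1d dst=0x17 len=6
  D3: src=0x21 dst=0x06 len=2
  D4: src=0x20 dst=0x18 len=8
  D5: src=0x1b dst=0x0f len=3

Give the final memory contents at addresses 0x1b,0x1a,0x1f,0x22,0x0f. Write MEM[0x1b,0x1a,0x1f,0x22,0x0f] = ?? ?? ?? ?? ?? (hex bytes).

[0] 0x25->0x15 len=6 : e6 59 a8 39 9b 54
[1] 0x24->0x07 len=5 : ce e6 59 a8 39
[2] 0x1d->0x17 len=6 : 39 37 b2 ec 9c 00
[3] 0x21->0x06 len=2 : 9c 00
[4] 0x20->0x18 len=8 : ec 9c 00 bd ce e6 59 a8
[5] 0x1b->0x0f len=3 : bd ce e6
query mem[0x1b]=0xbd, mem[0x1a]=0x00, mem[0x1f]=0xa8, mem[0x22]=0x00, mem[0x0f]=0xbd

MEM[0x1b,0x1a,0x1f,0x22,0x0f] = bd 00 a8 00 bd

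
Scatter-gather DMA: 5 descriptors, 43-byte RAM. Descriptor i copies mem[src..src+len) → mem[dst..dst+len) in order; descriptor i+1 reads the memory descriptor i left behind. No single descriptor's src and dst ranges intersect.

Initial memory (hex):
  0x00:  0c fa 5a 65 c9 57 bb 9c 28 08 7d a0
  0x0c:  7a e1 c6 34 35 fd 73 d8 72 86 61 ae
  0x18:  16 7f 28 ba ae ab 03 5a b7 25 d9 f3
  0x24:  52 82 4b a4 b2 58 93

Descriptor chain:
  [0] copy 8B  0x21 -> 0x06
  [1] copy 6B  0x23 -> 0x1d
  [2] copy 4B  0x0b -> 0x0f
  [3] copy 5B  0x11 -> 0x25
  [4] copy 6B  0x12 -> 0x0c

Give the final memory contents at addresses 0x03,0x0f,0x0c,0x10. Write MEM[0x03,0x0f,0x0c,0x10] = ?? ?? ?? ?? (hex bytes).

MEM[0x03,0x0f,0x0c,0x10] = 65 86 c6 61

[0] 0x21->0x06 len=8 : 25 d9 f3 52 82 4b a4 b2
[1] 0x23->0x1d len=6 : f3 52 82 4b a4 b2
[2] 0x0b->0x0f len=4 : 4b a4 b2 c6
[3] 0x11->0x25 len=5 : b2 c6 d8 72 86
[4] 0x12->0x0c len=6 : c6 d8 72 86 61 ae
query mem[0x03]=0x65, mem[0x0f]=0x86, mem[0x0c]=0xc6, mem[0x10]=0x61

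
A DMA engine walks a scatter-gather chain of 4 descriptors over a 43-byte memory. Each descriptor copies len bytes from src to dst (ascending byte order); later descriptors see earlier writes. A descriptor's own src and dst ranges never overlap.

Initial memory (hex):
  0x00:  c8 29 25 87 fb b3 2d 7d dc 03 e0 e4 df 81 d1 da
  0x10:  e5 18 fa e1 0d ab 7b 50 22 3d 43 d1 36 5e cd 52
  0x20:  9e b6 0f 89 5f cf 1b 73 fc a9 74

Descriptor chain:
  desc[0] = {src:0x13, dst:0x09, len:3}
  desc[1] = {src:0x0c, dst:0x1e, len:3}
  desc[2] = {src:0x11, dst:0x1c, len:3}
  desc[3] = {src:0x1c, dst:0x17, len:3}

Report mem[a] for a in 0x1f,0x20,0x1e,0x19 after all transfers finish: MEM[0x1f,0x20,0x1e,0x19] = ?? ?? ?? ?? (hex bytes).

MEM[0x1f,0x20,0x1e,0x19] = 81 d1 e1 e1

  after D0: wrote 3B at 0x09 = e10dab
  after D1: wrote 3B at 0x1e = df81d1
  after D2: wrote 3B at 0x1c = 18fae1
  after D3: wrote 3B at 0x17 = 18fae1
query mem[0x1f]=0x81, mem[0x20]=0xd1, mem[0x1e]=0xe1, mem[0x19]=0xe1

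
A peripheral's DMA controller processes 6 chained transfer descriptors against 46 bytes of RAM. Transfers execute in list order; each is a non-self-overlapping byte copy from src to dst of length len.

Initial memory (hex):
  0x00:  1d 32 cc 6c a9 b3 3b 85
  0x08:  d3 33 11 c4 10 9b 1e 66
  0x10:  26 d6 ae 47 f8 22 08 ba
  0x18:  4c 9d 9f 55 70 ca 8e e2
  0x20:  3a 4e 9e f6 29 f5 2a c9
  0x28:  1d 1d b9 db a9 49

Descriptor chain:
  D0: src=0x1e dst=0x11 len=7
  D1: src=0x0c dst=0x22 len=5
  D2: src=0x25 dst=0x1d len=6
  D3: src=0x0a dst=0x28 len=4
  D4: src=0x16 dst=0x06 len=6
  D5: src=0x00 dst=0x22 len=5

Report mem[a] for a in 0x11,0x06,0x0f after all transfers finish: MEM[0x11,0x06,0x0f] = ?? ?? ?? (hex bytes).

[0] 0x1e->0x11 len=7 : 8e e2 3a 4e 9e f6 29
[1] 0x0c->0x22 len=5 : 10 9b 1e 66 26
[2] 0x25->0x1d len=6 : 66 26 c9 1d 1d b9
[3] 0x0a->0x28 len=4 : 11 c4 10 9b
[4] 0x16->0x06 len=6 : f6 29 4c 9d 9f 55
[5] 0x00->0x22 len=5 : 1d 32 cc 6c a9
query mem[0x11]=0x8e, mem[0x06]=0xf6, mem[0x0f]=0x66

MEM[0x11,0x06,0x0f] = 8e f6 66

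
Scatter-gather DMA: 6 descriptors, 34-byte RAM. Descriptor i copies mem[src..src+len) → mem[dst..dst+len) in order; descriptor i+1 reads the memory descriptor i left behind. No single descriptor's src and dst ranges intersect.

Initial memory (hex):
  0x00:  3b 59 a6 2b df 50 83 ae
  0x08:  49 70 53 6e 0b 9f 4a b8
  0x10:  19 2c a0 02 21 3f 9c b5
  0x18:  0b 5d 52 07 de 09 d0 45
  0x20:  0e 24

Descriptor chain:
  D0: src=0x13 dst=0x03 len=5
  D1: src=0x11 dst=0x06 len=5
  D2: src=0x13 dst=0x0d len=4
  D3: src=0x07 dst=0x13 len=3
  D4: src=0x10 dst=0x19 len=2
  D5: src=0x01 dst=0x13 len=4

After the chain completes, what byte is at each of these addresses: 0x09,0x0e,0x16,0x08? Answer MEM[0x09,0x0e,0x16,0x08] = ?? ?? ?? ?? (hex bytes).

MEM[0x09,0x0e,0x16,0x08] = 21 21 21 02

D0: mem[0x03..0x07] <- [02 21 3f 9c b5]
D1: mem[0x06..0x0a] <- [2c a0 02 21 3f]
D2: mem[0x0d..0x10] <- [02 21 3f 9c]
D3: mem[0x13..0x15] <- [a0 02 21]
D4: mem[0x19..0x1a] <- [9c 2c]
D5: mem[0x13..0x16] <- [59 a6 02 21]
query mem[0x09]=0x21, mem[0x0e]=0x21, mem[0x16]=0x21, mem[0x08]=0x02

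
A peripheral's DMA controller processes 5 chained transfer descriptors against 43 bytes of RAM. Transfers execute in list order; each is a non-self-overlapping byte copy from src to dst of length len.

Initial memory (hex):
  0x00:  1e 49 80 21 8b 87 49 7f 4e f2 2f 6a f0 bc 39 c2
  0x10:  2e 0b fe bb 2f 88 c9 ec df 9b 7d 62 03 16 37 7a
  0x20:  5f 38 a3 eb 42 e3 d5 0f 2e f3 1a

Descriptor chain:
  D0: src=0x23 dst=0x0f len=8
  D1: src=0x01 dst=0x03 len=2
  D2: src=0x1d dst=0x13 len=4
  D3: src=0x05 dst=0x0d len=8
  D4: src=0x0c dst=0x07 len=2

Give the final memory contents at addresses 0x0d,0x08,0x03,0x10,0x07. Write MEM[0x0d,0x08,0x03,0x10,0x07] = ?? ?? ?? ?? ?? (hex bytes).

#0 dst[0x0f+8] := {0xeb,0x42,0xe3,0xd5,0x0f,0x2e,0xf3,0x1a}
#1 dst[0x03+2] := {0x49,0x80}
#2 dst[0x13+4] := {0x16,0x37,0x7a,0x5f}
#3 dst[0x0d+8] := {0x87,0x49,0x7f,0x4e,0xf2,0x2f,0x6a,0xf0}
#4 dst[0x07+2] := {0xf0,0x87}
query mem[0x0d]=0x87, mem[0x08]=0x87, mem[0x03]=0x49, mem[0x10]=0x4e, mem[0x07]=0xf0

MEM[0x0d,0x08,0x03,0x10,0x07] = 87 87 49 4e f0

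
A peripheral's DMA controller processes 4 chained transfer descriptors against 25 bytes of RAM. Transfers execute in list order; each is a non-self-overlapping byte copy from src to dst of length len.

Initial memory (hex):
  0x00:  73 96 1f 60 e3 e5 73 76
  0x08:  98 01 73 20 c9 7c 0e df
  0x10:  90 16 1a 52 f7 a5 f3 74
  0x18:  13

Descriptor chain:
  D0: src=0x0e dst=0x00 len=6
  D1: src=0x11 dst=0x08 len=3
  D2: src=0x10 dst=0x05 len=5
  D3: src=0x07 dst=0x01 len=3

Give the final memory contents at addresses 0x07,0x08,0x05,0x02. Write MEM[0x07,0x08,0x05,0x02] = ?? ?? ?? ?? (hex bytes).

[0] 0x0e->0x00 len=6 : 0e df 90 16 1a 52
[1] 0x11->0x08 len=3 : 16 1a 52
[2] 0x10->0x05 len=5 : 90 16 1a 52 f7
[3] 0x07->0x01 len=3 : 1a 52 f7
query mem[0x07]=0x1a, mem[0x08]=0x52, mem[0x05]=0x90, mem[0x02]=0x52

MEM[0x07,0x08,0x05,0x02] = 1a 52 90 52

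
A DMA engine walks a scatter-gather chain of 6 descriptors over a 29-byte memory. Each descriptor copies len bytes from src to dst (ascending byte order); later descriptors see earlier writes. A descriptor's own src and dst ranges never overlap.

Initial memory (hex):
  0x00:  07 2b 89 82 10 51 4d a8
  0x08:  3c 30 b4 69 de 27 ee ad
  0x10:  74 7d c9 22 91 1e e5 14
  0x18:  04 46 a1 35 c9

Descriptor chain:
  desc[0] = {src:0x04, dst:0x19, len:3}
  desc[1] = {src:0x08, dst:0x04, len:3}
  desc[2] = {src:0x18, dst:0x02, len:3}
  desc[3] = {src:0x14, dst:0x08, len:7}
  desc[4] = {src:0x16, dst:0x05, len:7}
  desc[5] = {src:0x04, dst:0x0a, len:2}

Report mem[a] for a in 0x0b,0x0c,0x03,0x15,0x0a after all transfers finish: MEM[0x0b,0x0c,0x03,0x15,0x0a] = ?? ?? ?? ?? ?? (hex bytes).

D0: mem[0x19..0x1b] <- [10 51 4d]
D1: mem[0x04..0x06] <- [3c 30 b4]
D2: mem[0x02..0x04] <- [04 10 51]
D3: mem[0x08..0x0e] <- [91 1e e5 14 04 10 51]
D4: mem[0x05..0x0b] <- [e5 14 04 10 51 4d c9]
D5: mem[0x0a..0x0b] <- [51 e5]
query mem[0x0b]=0xe5, mem[0x0c]=0x04, mem[0x03]=0x10, mem[0x15]=0x1e, mem[0x0a]=0x51

MEM[0x0b,0x0c,0x03,0x15,0x0a] = e5 04 10 1e 51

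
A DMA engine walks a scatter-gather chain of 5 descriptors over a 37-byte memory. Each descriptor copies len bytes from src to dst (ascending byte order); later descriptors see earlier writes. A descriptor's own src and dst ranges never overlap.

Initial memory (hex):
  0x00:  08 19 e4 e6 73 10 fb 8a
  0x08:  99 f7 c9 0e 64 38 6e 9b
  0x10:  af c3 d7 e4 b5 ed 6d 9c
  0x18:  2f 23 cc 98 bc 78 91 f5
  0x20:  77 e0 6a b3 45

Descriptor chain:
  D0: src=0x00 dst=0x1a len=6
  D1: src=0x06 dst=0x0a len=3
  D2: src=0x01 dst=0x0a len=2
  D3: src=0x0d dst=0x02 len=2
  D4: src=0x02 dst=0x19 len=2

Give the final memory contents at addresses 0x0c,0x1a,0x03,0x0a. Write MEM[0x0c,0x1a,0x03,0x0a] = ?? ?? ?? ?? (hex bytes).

MEM[0x0c,0x1a,0x03,0x0a] = 99 6e 6e 19

  after D0: wrote 6B at 0x1a = 0819e4e67310
  after D1: wrote 3B at 0x0a = fb8a99
  after D2: wrote 2B at 0x0a = 19e4
  after D3: wrote 2B at 0x02 = 386e
  after D4: wrote 2B at 0x19 = 386e
query mem[0x0c]=0x99, mem[0x1a]=0x6e, mem[0x03]=0x6e, mem[0x0a]=0x19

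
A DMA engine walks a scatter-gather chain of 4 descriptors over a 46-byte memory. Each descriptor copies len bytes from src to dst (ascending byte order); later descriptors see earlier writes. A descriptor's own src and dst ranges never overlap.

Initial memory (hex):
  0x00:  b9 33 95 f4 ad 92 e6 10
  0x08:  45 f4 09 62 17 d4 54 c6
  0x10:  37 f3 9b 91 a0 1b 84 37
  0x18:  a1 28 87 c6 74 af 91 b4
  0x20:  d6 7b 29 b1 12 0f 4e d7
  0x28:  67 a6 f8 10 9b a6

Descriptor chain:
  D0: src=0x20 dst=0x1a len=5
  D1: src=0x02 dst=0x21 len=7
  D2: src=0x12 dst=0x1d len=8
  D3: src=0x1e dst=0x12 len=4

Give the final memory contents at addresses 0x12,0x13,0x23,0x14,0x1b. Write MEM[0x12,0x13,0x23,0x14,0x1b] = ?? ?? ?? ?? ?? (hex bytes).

MEM[0x12,0x13,0x23,0x14,0x1b] = 91 a0 a1 1b 7b

  after D0: wrote 5B at 0x1a = d67b29b112
  after D1: wrote 7B at 0x21 = 95f4ad92e61045
  after D2: wrote 8B at 0x1d = 9b91a01b8437a128
  after D3: wrote 4B at 0x12 = 91a01b84
query mem[0x12]=0x91, mem[0x13]=0xa0, mem[0x23]=0xa1, mem[0x14]=0x1b, mem[0x1b]=0x7b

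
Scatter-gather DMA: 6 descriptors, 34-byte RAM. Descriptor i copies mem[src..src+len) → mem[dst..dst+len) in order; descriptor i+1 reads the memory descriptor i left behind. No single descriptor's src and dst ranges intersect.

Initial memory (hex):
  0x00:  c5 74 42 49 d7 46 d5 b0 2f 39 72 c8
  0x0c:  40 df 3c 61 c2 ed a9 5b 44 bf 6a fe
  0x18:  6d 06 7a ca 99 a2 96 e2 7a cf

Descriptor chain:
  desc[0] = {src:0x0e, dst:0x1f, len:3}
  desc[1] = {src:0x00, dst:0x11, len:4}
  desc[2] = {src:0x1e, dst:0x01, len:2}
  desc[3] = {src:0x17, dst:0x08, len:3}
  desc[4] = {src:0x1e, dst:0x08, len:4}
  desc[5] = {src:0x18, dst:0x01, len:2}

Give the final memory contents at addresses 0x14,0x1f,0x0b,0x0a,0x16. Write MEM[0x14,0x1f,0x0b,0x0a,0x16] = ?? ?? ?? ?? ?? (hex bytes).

[0] 0x0e->0x1f len=3 : 3c 61 c2
[1] 0x00->0x11 len=4 : c5 74 42 49
[2] 0x1e->0x01 len=2 : 96 3c
[3] 0x17->0x08 len=3 : fe 6d 06
[4] 0x1e->0x08 len=4 : 96 3c 61 c2
[5] 0x18->0x01 len=2 : 6d 06
query mem[0x14]=0x49, mem[0x1f]=0x3c, mem[0x0b]=0xc2, mem[0x0a]=0x61, mem[0x16]=0x6a

MEM[0x14,0x1f,0x0b,0x0a,0x16] = 49 3c c2 61 6a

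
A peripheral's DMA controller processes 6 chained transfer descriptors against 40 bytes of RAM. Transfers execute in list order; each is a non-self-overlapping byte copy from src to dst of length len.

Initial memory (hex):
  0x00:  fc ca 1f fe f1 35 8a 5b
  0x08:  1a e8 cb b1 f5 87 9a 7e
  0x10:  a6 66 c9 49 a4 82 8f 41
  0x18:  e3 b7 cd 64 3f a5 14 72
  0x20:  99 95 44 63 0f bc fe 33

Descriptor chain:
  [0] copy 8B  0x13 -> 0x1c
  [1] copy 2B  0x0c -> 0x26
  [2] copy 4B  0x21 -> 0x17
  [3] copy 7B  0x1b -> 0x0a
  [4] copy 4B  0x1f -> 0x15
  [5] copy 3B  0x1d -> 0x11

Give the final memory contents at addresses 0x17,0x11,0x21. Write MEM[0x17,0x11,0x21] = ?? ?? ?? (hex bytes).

MEM[0x17,0x11,0x21] = e3 a4 e3

#0 dst[0x1c+8] := {0x49,0xa4,0x82,0x8f,0x41,0xe3,0xb7,0xcd}
#1 dst[0x26+2] := {0xf5,0x87}
#2 dst[0x17+4] := {0xe3,0xb7,0xcd,0x0f}
#3 dst[0x0a+7] := {0x64,0x49,0xa4,0x82,0x8f,0x41,0xe3}
#4 dst[0x15+4] := {0x8f,0x41,0xe3,0xb7}
#5 dst[0x11+3] := {0xa4,0x82,0x8f}
query mem[0x17]=0xe3, mem[0x11]=0xa4, mem[0x21]=0xe3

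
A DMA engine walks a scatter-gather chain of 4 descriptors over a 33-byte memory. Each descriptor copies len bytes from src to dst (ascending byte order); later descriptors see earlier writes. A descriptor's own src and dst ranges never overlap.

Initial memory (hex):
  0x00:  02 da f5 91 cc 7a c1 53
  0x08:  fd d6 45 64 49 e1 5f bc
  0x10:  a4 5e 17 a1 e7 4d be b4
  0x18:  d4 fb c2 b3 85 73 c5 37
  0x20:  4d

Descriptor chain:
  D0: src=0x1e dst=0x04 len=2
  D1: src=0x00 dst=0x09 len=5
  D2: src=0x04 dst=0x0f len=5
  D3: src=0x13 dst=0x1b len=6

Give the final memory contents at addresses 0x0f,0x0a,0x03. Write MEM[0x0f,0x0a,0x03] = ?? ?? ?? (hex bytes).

MEM[0x0f,0x0a,0x03] = c5 da 91

  after D0: wrote 2B at 0x04 = c537
  after D1: wrote 5B at 0x09 = 02daf591c5
  after D2: wrote 5B at 0x0f = c537c153fd
  after D3: wrote 6B at 0x1b = fde74dbeb4d4
query mem[0x0f]=0xc5, mem[0x0a]=0xda, mem[0x03]=0x91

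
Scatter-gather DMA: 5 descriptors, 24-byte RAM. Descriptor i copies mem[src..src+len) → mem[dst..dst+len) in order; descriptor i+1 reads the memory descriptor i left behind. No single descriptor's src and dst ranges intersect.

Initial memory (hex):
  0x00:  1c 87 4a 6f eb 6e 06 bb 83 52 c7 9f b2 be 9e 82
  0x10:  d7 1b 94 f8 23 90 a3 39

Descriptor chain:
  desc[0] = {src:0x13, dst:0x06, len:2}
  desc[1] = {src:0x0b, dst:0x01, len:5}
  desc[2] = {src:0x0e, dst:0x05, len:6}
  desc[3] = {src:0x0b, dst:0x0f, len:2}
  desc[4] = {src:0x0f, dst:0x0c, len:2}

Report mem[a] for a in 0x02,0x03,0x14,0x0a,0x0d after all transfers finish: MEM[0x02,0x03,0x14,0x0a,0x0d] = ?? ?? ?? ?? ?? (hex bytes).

D0: mem[0x06..0x07] <- [f8 23]
D1: mem[0x01..0x05] <- [9f b2 be 9e 82]
D2: mem[0x05..0x0a] <- [9e 82 d7 1b 94 f8]
D3: mem[0x0f..0x10] <- [9f b2]
D4: mem[0x0c..0x0d] <- [9f b2]
query mem[0x02]=0xb2, mem[0x03]=0xbe, mem[0x14]=0x23, mem[0x0a]=0xf8, mem[0x0d]=0xb2

MEM[0x02,0x03,0x14,0x0a,0x0d] = b2 be 23 f8 b2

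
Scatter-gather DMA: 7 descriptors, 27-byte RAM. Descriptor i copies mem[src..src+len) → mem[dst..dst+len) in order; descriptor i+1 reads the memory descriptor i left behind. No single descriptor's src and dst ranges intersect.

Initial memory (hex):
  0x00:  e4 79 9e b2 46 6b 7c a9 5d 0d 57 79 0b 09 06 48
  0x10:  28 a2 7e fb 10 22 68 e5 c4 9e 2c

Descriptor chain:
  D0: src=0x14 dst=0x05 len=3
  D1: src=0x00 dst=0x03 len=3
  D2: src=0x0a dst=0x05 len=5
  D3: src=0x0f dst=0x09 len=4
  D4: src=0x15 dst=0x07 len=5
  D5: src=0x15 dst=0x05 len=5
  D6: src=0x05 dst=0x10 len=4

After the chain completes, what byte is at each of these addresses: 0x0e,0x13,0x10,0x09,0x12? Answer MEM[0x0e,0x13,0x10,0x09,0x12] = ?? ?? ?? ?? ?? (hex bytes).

MEM[0x0e,0x13,0x10,0x09,0x12] = 06 c4 22 9e e5

  after D0: wrote 3B at 0x05 = 102268
  after D1: wrote 3B at 0x03 = e4799e
  after D2: wrote 5B at 0x05 = 57790b0906
  after D3: wrote 4B at 0x09 = 4828a27e
  after D4: wrote 5B at 0x07 = 2268e5c49e
  after D5: wrote 5B at 0x05 = 2268e5c49e
  after D6: wrote 4B at 0x10 = 2268e5c4
query mem[0x0e]=0x06, mem[0x13]=0xc4, mem[0x10]=0x22, mem[0x09]=0x9e, mem[0x12]=0xe5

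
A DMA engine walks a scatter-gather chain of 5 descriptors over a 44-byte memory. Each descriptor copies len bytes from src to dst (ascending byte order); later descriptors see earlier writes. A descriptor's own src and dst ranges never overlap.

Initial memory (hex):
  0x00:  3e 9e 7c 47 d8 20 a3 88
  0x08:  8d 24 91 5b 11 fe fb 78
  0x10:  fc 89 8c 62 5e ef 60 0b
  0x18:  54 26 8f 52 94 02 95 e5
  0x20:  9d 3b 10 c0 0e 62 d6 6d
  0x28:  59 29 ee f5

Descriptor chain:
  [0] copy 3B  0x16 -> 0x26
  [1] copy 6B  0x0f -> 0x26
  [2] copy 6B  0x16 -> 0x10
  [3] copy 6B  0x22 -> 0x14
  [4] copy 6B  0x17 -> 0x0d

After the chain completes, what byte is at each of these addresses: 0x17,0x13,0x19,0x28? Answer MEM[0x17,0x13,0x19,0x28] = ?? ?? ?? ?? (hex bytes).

MEM[0x17,0x13,0x19,0x28] = 62 26 fc 89

[0] 0x16->0x26 len=3 : 60 0b 54
[1] 0x0f->0x26 len=6 : 78 fc 89 8c 62 5e
[2] 0x16->0x10 len=6 : 60 0b 54 26 8f 52
[3] 0x22->0x14 len=6 : 10 c0 0e 62 78 fc
[4] 0x17->0x0d len=6 : 62 78 fc 8f 52 94
query mem[0x17]=0x62, mem[0x13]=0x26, mem[0x19]=0xfc, mem[0x28]=0x89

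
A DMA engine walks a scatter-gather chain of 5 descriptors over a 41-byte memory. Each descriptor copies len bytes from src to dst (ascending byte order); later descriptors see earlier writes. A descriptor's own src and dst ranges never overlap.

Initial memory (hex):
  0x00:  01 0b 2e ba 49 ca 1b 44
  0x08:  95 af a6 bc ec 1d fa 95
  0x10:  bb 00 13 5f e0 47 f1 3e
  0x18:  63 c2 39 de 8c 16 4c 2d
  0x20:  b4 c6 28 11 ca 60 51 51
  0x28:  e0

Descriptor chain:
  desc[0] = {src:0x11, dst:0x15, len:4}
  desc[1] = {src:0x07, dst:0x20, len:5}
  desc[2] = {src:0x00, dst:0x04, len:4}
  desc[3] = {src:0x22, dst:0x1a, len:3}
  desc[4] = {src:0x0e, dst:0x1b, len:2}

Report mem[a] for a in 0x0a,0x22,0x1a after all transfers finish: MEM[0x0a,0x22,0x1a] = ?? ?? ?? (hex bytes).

D0: mem[0x15..0x18] <- [00 13 5f e0]
D1: mem[0x20..0x24] <- [44 95 af a6 bc]
D2: mem[0x04..0x07] <- [01 0b 2e ba]
D3: mem[0x1a..0x1c] <- [af a6 bc]
D4: mem[0x1b..0x1c] <- [fa 95]
query mem[0x0a]=0xa6, mem[0x22]=0xaf, mem[0x1a]=0xaf

MEM[0x0a,0x22,0x1a] = a6 af af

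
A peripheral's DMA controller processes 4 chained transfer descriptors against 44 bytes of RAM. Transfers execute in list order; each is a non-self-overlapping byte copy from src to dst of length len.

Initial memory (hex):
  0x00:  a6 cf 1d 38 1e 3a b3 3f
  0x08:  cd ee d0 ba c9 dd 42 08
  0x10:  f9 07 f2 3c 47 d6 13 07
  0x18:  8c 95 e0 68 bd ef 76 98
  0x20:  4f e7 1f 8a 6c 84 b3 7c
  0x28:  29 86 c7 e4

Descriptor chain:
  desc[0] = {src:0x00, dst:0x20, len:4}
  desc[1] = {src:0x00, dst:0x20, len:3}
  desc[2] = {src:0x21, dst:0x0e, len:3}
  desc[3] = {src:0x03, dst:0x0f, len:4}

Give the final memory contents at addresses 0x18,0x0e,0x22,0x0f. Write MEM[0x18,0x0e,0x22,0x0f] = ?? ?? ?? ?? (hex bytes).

MEM[0x18,0x0e,0x22,0x0f] = 8c cf 1d 38

[0] 0x00->0x20 len=4 : a6 cf 1d 38
[1] 0x00->0x20 len=3 : a6 cf 1d
[2] 0x21->0x0e len=3 : cf 1d 38
[3] 0x03->0x0f len=4 : 38 1e 3a b3
query mem[0x18]=0x8c, mem[0x0e]=0xcf, mem[0x22]=0x1d, mem[0x0f]=0x38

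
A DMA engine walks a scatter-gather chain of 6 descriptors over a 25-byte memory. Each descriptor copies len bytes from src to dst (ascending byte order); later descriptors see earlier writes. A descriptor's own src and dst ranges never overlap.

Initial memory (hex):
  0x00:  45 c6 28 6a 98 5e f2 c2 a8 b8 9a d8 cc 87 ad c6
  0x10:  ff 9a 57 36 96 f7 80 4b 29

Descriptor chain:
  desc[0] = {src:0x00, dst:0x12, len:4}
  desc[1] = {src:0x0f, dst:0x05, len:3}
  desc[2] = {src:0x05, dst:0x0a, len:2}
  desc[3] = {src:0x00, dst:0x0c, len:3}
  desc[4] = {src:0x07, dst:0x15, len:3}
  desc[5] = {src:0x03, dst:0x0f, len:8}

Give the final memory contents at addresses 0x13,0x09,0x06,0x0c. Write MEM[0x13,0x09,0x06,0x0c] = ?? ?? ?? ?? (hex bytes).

MEM[0x13,0x09,0x06,0x0c] = 9a b8 ff 45

  after D0: wrote 4B at 0x12 = 45c6286a
  after D1: wrote 3B at 0x05 = c6ff9a
  after D2: wrote 2B at 0x0a = c6ff
  after D3: wrote 3B at 0x0c = 45c628
  after D4: wrote 3B at 0x15 = 9aa8b8
  after D5: wrote 8B at 0x0f = 6a98c6ff9aa8b8c6
query mem[0x13]=0x9a, mem[0x09]=0xb8, mem[0x06]=0xff, mem[0x0c]=0x45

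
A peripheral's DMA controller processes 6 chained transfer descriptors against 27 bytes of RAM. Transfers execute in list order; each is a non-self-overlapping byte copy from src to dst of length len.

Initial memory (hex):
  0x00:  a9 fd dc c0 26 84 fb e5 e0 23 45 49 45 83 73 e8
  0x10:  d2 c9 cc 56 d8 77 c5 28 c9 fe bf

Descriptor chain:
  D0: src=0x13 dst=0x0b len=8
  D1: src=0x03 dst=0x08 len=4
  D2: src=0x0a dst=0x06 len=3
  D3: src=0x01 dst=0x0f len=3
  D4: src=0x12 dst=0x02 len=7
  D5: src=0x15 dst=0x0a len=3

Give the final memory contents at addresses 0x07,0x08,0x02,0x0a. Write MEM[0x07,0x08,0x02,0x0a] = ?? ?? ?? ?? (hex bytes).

MEM[0x07,0x08,0x02,0x0a] = 28 c9 bf 77

D0: mem[0x0b..0x12] <- [56 d8 77 c5 28 c9 fe bf]
D1: mem[0x08..0x0b] <- [c0 26 84 fb]
D2: mem[0x06..0x08] <- [84 fb d8]
D3: mem[0x0f..0x11] <- [fd dc c0]
D4: mem[0x02..0x08] <- [bf 56 d8 77 c5 28 c9]
D5: mem[0x0a..0x0c] <- [77 c5 28]
query mem[0x07]=0x28, mem[0x08]=0xc9, mem[0x02]=0xbf, mem[0x0a]=0x77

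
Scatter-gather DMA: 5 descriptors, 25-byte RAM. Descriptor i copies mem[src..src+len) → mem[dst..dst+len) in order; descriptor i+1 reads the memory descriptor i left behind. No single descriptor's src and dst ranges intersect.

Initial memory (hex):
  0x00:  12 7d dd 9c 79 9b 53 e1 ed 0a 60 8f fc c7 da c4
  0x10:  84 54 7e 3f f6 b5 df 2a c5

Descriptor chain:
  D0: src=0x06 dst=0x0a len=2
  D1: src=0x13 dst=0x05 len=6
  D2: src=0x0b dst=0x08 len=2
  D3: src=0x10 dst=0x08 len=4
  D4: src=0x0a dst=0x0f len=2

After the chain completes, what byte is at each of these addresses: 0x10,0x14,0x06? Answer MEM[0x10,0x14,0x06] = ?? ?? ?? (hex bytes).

[0] 0x06->0x0a len=2 : 53 e1
[1] 0x13->0x05 len=6 : 3f f6 b5 df 2a c5
[2] 0x0b->0x08 len=2 : e1 fc
[3] 0x10->0x08 len=4 : 84 54 7e 3f
[4] 0x0a->0x0f len=2 : 7e 3f
query mem[0x10]=0x3f, mem[0x14]=0xf6, mem[0x06]=0xf6

MEM[0x10,0x14,0x06] = 3f f6 f6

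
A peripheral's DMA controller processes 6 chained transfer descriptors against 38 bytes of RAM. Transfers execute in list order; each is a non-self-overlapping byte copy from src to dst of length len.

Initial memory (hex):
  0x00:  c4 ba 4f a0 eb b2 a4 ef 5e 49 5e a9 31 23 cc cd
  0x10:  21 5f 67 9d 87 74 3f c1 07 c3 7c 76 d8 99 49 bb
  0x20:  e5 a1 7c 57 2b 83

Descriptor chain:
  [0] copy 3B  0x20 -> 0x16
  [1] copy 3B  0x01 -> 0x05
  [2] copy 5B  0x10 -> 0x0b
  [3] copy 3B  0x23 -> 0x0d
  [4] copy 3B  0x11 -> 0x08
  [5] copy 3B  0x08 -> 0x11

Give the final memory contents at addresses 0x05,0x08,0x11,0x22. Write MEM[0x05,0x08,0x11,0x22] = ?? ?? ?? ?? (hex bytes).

MEM[0x05,0x08,0x11,0x22] = ba 5f 5f 7c

[0] 0x20->0x16 len=3 : e5 a1 7c
[1] 0x01->0x05 len=3 : ba 4f a0
[2] 0x10->0x0b len=5 : 21 5f 67 9d 87
[3] 0x23->0x0d len=3 : 57 2b 83
[4] 0x11->0x08 len=3 : 5f 67 9d
[5] 0x08->0x11 len=3 : 5f 67 9d
query mem[0x05]=0xba, mem[0x08]=0x5f, mem[0x11]=0x5f, mem[0x22]=0x7c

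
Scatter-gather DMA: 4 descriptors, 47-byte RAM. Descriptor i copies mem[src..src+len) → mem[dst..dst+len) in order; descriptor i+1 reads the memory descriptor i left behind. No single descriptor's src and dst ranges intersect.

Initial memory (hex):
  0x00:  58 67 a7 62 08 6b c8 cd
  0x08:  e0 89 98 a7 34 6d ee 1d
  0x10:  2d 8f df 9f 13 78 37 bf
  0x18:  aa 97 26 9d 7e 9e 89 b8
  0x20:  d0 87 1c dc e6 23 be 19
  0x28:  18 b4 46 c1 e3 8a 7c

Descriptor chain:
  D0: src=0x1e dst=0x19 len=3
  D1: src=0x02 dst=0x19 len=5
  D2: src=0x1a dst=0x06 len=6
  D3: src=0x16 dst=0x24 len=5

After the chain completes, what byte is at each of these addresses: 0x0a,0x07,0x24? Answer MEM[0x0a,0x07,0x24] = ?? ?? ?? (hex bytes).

#0 dst[0x19+3] := {0x89,0xb8,0xd0}
#1 dst[0x19+5] := {0xa7,0x62,0x08,0x6b,0xc8}
#2 dst[0x06+6] := {0x62,0x08,0x6b,0xc8,0x89,0xb8}
#3 dst[0x24+5] := {0x37,0xbf,0xaa,0xa7,0x62}
query mem[0x0a]=0x89, mem[0x07]=0x08, mem[0x24]=0x37

MEM[0x0a,0x07,0x24] = 89 08 37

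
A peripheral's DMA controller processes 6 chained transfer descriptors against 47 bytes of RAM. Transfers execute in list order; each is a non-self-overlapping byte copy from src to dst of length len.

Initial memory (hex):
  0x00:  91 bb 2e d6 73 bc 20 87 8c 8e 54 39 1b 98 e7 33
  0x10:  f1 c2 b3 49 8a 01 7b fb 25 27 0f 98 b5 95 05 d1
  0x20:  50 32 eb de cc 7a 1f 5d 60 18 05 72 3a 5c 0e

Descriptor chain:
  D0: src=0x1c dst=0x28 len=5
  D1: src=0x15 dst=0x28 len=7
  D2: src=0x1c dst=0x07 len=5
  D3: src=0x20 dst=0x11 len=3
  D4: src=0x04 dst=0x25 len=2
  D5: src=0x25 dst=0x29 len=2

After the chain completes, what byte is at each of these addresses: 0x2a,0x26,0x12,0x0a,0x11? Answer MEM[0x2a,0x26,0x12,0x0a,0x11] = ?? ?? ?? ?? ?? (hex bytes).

MEM[0x2a,0x26,0x12,0x0a,0x11] = bc bc 32 d1 50

D0: mem[0x28..0x2c] <- [b5 95 05 d1 50]
D1: mem[0x28..0x2e] <- [01 7b fb 25 27 0f 98]
D2: mem[0x07..0x0b] <- [b5 95 05 d1 50]
D3: mem[0x11..0x13] <- [50 32 eb]
D4: mem[0x25..0x26] <- [73 bc]
D5: mem[0x29..0x2a] <- [73 bc]
query mem[0x2a]=0xbc, mem[0x26]=0xbc, mem[0x12]=0x32, mem[0x0a]=0xd1, mem[0x11]=0x50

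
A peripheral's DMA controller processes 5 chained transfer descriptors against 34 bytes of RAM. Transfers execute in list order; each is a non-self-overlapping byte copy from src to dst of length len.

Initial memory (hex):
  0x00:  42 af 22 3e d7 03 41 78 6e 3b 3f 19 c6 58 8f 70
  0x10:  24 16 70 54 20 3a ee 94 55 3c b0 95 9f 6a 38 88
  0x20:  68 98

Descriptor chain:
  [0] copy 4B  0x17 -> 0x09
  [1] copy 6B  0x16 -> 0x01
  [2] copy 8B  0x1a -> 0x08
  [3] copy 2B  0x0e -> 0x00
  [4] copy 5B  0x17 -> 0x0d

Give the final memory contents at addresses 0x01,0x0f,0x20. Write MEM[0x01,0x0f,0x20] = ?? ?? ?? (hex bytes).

#0 dst[0x09+4] := {0x94,0x55,0x3c,0xb0}
#1 dst[0x01+6] := {0xee,0x94,0x55,0x3c,0xb0,0x95}
#2 dst[0x08+8] := {0xb0,0x95,0x9f,0x6a,0x38,0x88,0x68,0x98}
#3 dst[0x00+2] := {0x68,0x98}
#4 dst[0x0d+5] := {0x94,0x55,0x3c,0xb0,0x95}
query mem[0x01]=0x98, mem[0x0f]=0x3c, mem[0x20]=0x68

MEM[0x01,0x0f,0x20] = 98 3c 68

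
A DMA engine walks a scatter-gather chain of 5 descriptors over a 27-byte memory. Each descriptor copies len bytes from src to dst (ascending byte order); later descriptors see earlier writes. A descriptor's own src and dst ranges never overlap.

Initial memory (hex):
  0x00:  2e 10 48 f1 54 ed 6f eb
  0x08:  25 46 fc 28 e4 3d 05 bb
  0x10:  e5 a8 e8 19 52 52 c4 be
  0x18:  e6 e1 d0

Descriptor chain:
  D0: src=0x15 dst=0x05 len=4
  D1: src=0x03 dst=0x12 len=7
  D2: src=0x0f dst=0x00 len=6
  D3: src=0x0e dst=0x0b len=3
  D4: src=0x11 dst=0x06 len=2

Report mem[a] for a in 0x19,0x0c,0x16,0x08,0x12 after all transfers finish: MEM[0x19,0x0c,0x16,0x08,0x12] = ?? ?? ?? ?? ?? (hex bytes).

  after D0: wrote 4B at 0x05 = 52c4bee6
  after D1: wrote 7B at 0x12 = f15452c4bee646
  after D2: wrote 6B at 0x00 = bbe5a8f15452
  after D3: wrote 3B at 0x0b = 05bbe5
  after D4: wrote 2B at 0x06 = a8f1
query mem[0x19]=0xe1, mem[0x0c]=0xbb, mem[0x16]=0xbe, mem[0x08]=0xe6, mem[0x12]=0xf1

MEM[0x19,0x0c,0x16,0x08,0x12] = e1 bb be e6 f1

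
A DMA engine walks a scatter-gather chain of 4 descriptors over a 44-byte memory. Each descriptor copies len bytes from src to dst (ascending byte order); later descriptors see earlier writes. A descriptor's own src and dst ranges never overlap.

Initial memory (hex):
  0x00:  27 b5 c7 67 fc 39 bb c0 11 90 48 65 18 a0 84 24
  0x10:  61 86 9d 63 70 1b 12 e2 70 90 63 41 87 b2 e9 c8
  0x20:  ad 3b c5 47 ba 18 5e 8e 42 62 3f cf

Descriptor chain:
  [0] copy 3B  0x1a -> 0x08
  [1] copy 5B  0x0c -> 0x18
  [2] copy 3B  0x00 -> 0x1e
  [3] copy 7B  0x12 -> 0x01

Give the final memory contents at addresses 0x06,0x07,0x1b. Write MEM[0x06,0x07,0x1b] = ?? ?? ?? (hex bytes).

MEM[0x06,0x07,0x1b] = e2 18 24

[0] 0x1a->0x08 len=3 : 63 41 87
[1] 0x0c->0x18 len=5 : 18 a0 84 24 61
[2] 0x00->0x1e len=3 : 27 b5 c7
[3] 0x12->0x01 len=7 : 9d 63 70 1b 12 e2 18
query mem[0x06]=0xe2, mem[0x07]=0x18, mem[0x1b]=0x24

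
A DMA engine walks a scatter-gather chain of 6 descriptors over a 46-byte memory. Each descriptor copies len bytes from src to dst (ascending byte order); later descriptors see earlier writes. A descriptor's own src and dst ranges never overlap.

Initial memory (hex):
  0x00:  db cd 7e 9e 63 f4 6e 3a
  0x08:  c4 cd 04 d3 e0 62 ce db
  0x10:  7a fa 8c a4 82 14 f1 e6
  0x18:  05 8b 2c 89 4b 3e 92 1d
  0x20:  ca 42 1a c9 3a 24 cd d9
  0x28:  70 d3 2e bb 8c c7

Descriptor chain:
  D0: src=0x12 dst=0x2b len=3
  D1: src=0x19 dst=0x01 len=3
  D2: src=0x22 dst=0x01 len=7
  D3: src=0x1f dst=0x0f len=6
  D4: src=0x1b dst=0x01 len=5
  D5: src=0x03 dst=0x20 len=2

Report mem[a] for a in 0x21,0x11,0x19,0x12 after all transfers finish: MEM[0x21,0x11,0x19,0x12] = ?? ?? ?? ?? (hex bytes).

MEM[0x21,0x11,0x19,0x12] = 92 42 8b 1a

D0: mem[0x2b..0x2d] <- [8c a4 82]
D1: mem[0x01..0x03] <- [8b 2c 89]
D2: mem[0x01..0x07] <- [1a c9 3a 24 cd d9 70]
D3: mem[0x0f..0x14] <- [1d ca 42 1a c9 3a]
D4: mem[0x01..0x05] <- [89 4b 3e 92 1d]
D5: mem[0x20..0x21] <- [3e 92]
query mem[0x21]=0x92, mem[0x11]=0x42, mem[0x19]=0x8b, mem[0x12]=0x1a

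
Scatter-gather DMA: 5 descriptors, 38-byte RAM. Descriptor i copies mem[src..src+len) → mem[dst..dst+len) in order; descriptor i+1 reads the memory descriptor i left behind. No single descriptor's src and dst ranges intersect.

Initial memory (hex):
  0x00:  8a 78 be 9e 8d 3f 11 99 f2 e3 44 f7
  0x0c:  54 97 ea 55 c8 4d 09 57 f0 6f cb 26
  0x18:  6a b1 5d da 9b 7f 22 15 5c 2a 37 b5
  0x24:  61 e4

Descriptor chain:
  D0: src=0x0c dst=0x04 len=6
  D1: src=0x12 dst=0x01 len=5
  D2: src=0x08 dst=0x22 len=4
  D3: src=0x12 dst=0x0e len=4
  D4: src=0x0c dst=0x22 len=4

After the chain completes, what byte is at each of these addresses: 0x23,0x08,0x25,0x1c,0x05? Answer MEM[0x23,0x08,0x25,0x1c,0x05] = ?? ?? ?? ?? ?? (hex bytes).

  after D0: wrote 6B at 0x04 = 5497ea55c84d
  after D1: wrote 5B at 0x01 = 0957f06fcb
  after D2: wrote 4B at 0x22 = c84d44f7
  after D3: wrote 4B at 0x0e = 0957f06f
  after D4: wrote 4B at 0x22 = 54970957
query mem[0x23]=0x97, mem[0x08]=0xc8, mem[0x25]=0x57, mem[0x1c]=0x9b, mem[0x05]=0xcb

MEM[0x23,0x08,0x25,0x1c,0x05] = 97 c8 57 9b cb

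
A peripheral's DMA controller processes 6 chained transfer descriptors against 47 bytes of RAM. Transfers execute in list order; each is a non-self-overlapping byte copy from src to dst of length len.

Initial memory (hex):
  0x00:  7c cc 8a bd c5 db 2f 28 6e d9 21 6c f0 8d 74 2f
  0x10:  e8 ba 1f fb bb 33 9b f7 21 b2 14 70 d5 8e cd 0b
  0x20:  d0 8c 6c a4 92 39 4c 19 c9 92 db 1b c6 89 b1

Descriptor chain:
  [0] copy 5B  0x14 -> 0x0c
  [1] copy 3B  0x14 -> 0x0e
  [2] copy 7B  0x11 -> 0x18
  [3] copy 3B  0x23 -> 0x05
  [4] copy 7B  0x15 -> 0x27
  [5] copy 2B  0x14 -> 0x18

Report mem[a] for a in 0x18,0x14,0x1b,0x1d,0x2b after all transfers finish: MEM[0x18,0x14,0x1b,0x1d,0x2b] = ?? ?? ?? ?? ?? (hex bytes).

MEM[0x18,0x14,0x1b,0x1d,0x2b] = bb bb bb 9b 1f

#0 dst[0x0c+5] := {0xbb,0x33,0x9b,0xf7,0x21}
#1 dst[0x0e+3] := {0xbb,0x33,0x9b}
#2 dst[0x18+7] := {0xba,0x1f,0xfb,0xbb,0x33,0x9b,0xf7}
#3 dst[0x05+3] := {0xa4,0x92,0x39}
#4 dst[0x27+7] := {0x33,0x9b,0xf7,0xba,0x1f,0xfb,0xbb}
#5 dst[0x18+2] := {0xbb,0x33}
query mem[0x18]=0xbb, mem[0x14]=0xbb, mem[0x1b]=0xbb, mem[0x1d]=0x9b, mem[0x2b]=0x1f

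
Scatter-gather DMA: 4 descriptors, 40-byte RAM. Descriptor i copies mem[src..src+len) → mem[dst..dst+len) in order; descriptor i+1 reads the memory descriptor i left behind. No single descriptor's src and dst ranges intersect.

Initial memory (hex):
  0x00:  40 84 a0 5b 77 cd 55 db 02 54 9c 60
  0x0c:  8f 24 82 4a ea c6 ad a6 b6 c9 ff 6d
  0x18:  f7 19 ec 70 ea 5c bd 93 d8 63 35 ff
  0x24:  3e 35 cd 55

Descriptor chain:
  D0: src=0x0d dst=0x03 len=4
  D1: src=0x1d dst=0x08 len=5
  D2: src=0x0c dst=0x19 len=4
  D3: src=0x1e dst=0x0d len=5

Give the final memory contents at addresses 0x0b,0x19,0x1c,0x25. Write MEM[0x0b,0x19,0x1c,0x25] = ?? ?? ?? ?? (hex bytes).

MEM[0x0b,0x19,0x1c,0x25] = d8 63 4a 35

[0] 0x0d->0x03 len=4 : 24 82 4a ea
[1] 0x1d->0x08 len=5 : 5c bd 93 d8 63
[2] 0x0c->0x19 len=4 : 63 24 82 4a
[3] 0x1e->0x0d len=5 : bd 93 d8 63 35
query mem[0x0b]=0xd8, mem[0x19]=0x63, mem[0x1c]=0x4a, mem[0x25]=0x35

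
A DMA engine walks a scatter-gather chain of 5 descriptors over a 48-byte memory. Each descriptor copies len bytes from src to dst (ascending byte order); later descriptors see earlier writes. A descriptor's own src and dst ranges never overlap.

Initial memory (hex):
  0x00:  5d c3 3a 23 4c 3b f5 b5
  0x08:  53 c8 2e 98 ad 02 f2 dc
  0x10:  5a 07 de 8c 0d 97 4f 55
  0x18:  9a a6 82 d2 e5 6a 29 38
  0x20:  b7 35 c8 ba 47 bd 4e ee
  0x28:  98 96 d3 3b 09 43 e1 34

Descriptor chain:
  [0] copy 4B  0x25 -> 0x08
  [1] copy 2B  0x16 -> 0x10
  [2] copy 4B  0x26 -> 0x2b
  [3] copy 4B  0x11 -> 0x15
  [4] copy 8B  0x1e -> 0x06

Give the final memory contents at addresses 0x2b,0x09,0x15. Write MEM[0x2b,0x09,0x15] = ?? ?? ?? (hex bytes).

MEM[0x2b,0x09,0x15] = 4e 35 55

[0] 0x25->0x08 len=4 : bd 4e ee 98
[1] 0x16->0x10 len=2 : 4f 55
[2] 0x26->0x2b len=4 : 4e ee 98 96
[3] 0x11->0x15 len=4 : 55 de 8c 0d
[4] 0x1e->0x06 len=8 : 29 38 b7 35 c8 ba 47 bd
query mem[0x2b]=0x4e, mem[0x09]=0x35, mem[0x15]=0x55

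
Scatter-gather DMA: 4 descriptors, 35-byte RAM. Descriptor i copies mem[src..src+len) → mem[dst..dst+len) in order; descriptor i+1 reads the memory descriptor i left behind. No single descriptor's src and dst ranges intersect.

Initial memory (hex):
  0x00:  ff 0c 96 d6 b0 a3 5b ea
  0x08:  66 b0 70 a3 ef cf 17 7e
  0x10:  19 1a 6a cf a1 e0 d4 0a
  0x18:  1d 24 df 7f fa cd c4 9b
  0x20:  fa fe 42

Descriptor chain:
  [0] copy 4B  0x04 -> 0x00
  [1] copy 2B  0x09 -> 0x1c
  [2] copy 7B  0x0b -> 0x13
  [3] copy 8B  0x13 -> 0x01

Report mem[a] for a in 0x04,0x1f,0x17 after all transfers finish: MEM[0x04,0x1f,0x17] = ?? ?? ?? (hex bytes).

  after D0: wrote 4B at 0x00 = b0a35bea
  after D1: wrote 2B at 0x1c = b070
  after D2: wrote 7B at 0x13 = a3efcf177e191a
  after D3: wrote 8B at 0x01 = a3efcf177e191adf
query mem[0x04]=0x17, mem[0x1f]=0x9b, mem[0x17]=0x7e

MEM[0x04,0x1f,0x17] = 17 9b 7e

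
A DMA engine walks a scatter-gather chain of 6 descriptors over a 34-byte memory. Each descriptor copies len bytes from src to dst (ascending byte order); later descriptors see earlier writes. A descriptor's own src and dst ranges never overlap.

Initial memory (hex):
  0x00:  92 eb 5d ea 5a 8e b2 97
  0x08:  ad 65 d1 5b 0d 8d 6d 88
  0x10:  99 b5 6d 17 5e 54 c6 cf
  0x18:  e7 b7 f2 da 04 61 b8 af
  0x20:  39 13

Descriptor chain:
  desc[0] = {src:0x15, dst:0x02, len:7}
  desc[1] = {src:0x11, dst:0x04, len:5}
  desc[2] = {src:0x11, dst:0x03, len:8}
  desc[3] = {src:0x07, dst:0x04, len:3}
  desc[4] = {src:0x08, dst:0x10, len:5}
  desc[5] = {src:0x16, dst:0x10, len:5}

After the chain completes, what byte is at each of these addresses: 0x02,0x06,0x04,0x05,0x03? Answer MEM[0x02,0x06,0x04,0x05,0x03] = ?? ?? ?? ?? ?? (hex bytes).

  after D0: wrote 7B at 0x02 = 54c6cfe7b7f2da
  after D1: wrote 5B at 0x04 = b56d175e54
  after D2: wrote 8B at 0x03 = b56d175e54c6cfe7
  after D3: wrote 3B at 0x04 = 54c6cf
  after D4: wrote 5B at 0x10 = c6cfe75b0d
  after D5: wrote 5B at 0x10 = c6cfe7b7f2
query mem[0x02]=0x54, mem[0x06]=0xcf, mem[0x04]=0x54, mem[0x05]=0xc6, mem[0x03]=0xb5

MEM[0x02,0x06,0x04,0x05,0x03] = 54 cf 54 c6 b5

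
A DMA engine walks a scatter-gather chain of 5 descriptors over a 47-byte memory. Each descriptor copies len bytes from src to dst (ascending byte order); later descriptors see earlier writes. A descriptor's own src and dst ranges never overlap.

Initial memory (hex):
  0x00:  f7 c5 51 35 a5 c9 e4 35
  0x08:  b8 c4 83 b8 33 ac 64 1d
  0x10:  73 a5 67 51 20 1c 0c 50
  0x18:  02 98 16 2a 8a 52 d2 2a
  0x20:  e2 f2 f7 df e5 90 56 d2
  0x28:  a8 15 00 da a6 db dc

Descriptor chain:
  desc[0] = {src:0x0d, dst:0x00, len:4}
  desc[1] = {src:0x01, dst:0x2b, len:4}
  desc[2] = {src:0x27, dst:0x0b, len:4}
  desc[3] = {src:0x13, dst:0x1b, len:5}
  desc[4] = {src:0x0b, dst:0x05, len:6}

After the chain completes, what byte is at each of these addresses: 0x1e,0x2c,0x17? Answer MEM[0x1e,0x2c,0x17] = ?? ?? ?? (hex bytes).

[0] 0x0d->0x00 len=4 : ac 64 1d 73
[1] 0x01->0x2b len=4 : 64 1d 73 a5
[2] 0x27->0x0b len=4 : d2 a8 15 00
[3] 0x13->0x1b len=5 : 51 20 1c 0c 50
[4] 0x0b->0x05 len=6 : d2 a8 15 00 1d 73
query mem[0x1e]=0x0c, mem[0x2c]=0x1d, mem[0x17]=0x50

MEM[0x1e,0x2c,0x17] = 0c 1d 50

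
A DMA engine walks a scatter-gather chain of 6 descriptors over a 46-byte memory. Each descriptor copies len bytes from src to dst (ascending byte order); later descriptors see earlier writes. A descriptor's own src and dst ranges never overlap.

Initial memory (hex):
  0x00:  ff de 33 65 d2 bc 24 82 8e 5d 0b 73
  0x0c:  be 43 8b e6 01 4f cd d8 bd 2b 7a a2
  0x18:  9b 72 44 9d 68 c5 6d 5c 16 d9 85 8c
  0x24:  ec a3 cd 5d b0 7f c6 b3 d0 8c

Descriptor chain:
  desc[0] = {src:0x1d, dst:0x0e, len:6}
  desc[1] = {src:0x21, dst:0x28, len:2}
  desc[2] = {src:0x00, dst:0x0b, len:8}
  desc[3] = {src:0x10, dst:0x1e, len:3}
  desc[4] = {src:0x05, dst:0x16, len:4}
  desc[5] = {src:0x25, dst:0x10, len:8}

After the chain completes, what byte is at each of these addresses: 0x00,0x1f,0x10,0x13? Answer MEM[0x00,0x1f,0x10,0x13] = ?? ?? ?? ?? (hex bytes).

#0 dst[0x0e+6] := {0xc5,0x6d,0x5c,0x16,0xd9,0x85}
#1 dst[0x28+2] := {0xd9,0x85}
#2 dst[0x0b+8] := {0xff,0xde,0x33,0x65,0xd2,0xbc,0x24,0x82}
#3 dst[0x1e+3] := {0xbc,0x24,0x82}
#4 dst[0x16+4] := {0xbc,0x24,0x82,0x8e}
#5 dst[0x10+8] := {0xa3,0xcd,0x5d,0xd9,0x85,0xc6,0xb3,0xd0}
query mem[0x00]=0xff, mem[0x1f]=0x24, mem[0x10]=0xa3, mem[0x13]=0xd9

MEM[0x00,0x1f,0x10,0x13] = ff 24 a3 d9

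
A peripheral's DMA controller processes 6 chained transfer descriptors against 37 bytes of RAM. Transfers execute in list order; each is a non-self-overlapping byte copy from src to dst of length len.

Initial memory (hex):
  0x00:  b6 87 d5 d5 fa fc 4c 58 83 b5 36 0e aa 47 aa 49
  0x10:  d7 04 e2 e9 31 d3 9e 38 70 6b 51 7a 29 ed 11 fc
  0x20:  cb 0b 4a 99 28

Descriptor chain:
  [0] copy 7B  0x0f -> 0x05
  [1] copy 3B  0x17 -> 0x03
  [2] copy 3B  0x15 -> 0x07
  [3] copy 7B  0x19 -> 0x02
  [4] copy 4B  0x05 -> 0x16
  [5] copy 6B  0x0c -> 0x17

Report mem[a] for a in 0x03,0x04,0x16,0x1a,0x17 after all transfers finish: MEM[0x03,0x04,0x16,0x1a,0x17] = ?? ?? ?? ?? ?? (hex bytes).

  after D0: wrote 7B at 0x05 = 49d704e2e931d3
  after D1: wrote 3B at 0x03 = 38706b
  after D2: wrote 3B at 0x07 = d39e38
  after D3: wrote 7B at 0x02 = 6b517a29ed11fc
  after D4: wrote 4B at 0x16 = 29ed11fc
  after D5: wrote 6B at 0x17 = aa47aa49d704
query mem[0x03]=0x51, mem[0x04]=0x7a, mem[0x16]=0x29, mem[0x1a]=0x49, mem[0x17]=0xaa

MEM[0x03,0x04,0x16,0x1a,0x17] = 51 7a 29 49 aa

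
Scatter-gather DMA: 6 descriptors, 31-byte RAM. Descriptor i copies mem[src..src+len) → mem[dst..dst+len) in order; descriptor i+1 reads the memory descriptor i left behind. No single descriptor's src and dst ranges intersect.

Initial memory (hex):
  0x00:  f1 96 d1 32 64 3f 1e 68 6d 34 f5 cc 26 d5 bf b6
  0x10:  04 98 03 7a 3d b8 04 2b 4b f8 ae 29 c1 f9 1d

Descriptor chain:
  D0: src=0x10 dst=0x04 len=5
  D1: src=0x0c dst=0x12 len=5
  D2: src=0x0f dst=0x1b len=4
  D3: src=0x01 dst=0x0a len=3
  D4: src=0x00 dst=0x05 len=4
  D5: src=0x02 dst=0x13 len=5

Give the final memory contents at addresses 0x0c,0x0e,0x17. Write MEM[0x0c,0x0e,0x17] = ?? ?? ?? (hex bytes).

MEM[0x0c,0x0e,0x17] = 32 bf 96

  after D0: wrote 5B at 0x04 = 0498037a3d
  after D1: wrote 5B at 0x12 = 26d5bfb604
  after D2: wrote 4B at 0x1b = b6049826
  after D3: wrote 3B at 0x0a = 96d132
  after D4: wrote 4B at 0x05 = f196d132
  after D5: wrote 5B at 0x13 = d13204f196
query mem[0x0c]=0x32, mem[0x0e]=0xbf, mem[0x17]=0x96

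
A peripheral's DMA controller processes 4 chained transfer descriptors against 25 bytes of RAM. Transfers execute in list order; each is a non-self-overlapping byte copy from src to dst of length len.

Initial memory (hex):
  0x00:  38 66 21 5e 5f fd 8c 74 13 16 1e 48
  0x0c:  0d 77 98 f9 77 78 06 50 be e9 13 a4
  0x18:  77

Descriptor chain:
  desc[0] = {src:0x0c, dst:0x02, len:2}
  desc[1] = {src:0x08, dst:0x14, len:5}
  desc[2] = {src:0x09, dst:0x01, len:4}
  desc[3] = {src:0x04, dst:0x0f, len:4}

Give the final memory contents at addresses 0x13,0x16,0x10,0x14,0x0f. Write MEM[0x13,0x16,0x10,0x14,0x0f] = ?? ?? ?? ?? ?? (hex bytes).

MEM[0x13,0x16,0x10,0x14,0x0f] = 50 1e fd 13 0d

  after D0: wrote 2B at 0x02 = 0d77
  after D1: wrote 5B at 0x14 = 13161e480d
  after D2: wrote 4B at 0x01 = 161e480d
  after D3: wrote 4B at 0x0f = 0dfd8c74
query mem[0x13]=0x50, mem[0x16]=0x1e, mem[0x10]=0xfd, mem[0x14]=0x13, mem[0x0f]=0x0d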